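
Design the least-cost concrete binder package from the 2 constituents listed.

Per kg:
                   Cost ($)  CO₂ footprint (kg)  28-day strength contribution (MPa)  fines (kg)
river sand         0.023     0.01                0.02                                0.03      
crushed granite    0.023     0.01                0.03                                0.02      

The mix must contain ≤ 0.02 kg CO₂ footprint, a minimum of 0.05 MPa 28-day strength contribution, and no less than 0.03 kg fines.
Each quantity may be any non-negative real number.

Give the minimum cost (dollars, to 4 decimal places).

$0.0383

Treat it as an LP. Let x1 = kg of river sand, x2 = kg of crushed granite.
Minimize 0.023x1 + 0.023x2 subject to:
  0.01x1 + 0.01x2 ≤ 0.02   (CO₂ footprint)
  0.02x1 + 0.03x2 ≥ 0.05   (28-day strength contribution)
  0.03x1 + 0.02x2 ≥ 0.03   (fines)
  x1, x2 ≥ 0.
The minimum-cost mix takes nothing from river sand — only crushed granite. There the 28-day strength contribution constraint is tight.
Solving gives x2 = 1.667.
Objective = 0.023·1.667 = 0.038341.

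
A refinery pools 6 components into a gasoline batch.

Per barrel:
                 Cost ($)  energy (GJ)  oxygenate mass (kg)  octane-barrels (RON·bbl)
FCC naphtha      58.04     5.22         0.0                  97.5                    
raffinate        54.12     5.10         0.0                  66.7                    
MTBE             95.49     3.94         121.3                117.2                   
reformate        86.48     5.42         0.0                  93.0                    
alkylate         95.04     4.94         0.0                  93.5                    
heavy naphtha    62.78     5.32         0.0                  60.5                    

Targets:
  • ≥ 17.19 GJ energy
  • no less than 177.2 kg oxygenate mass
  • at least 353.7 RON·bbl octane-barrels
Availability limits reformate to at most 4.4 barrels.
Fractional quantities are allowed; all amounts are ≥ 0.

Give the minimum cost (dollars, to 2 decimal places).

Treat it as an LP. Let x1 = barrels of FCC naphtha, x2 = barrels of raffinate, x3 = barrels of MTBE, x4 = barrels of reformate, x5 = barrels of alkylate, x6 = barrels of heavy naphtha.
min 58.04x1 + 54.12x2 + 95.49x3 + 86.48x4 + 95.04x5 + 62.78x6 with:
  5.22x1 + 5.1x2 + 3.94x3 + 5.42x4 + 4.94x5 + 5.32x6 ≥ 17.19   (energy)
  121.3x3 ≥ 177.2   (oxygenate mass)
  97.5x1 + 66.7x2 + 117.2x3 + 93x4 + 93.5x5 + 60.5x6 ≥ 353.7   (octane-barrels)
  x4 ≤ 4.4
  x1, x2, x3, x4, x5, x6 ≥ 0.
The optimal basis is {FCC naphtha, raffinate, MTBE}; reformate, alkylate, heavy naphtha drop out. There the energy, oxygenate mass, octane-barrels constraints are tight.
So FCC naphtha = 1.12714 barrels, raffinate = 1.08836 barrels, MTBE = 1.46084 barrels.
Cost = 58.04·1.12714 + 54.12·1.08836 + 95.49·1.46084 = 263.8169.

$263.82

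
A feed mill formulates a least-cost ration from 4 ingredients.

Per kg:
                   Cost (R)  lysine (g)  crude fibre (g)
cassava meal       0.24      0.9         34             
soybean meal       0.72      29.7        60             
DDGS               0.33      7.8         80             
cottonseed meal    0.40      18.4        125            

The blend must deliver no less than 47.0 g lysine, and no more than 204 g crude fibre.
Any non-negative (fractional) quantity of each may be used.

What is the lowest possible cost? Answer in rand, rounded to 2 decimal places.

R1.08

Let x1 = kg of cassava meal, x2 = kg of soybean meal, x3 = kg of DDGS, x4 = kg of cottonseed meal.
Minimize 0.24x1 + 0.72x2 + 0.33x3 + 0.4x4 s.t.:
  0.9x1 + 29.7x2 + 7.8x3 + 18.4x4 ≥ 47   (lysine)
  34x1 + 60x2 + 80x3 + 125x4 ≤ 204   (crude fibre)
  x1, x2, x3, x4 ≥ 0.
The optimal basis is {soybean meal, cottonseed meal}; cassava meal, DDGS drop out. Binding constraints: lysine and crude fibre.
That vertex is x2 = 0.8133, x4 = 1.242.
Cost = 0.72·0.8133 + 0.4·1.242 = 1.0824.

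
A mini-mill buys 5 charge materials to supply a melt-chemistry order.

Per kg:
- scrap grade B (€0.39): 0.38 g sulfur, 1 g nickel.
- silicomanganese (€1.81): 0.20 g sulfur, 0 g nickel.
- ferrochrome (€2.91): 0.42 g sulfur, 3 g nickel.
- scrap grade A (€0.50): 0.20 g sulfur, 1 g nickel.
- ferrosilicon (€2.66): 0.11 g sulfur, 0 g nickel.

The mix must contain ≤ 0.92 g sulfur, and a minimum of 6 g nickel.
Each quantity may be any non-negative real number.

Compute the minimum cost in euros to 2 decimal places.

Let x1 = kg of scrap grade B, x2 = kg of silicomanganese, x3 = kg of ferrochrome, x4 = kg of scrap grade A, x5 = kg of ferrosilicon.
Minimise 0.39x1 + 1.81x2 + 2.91x3 + 0.5x4 + 2.66x5 subject to:
  0.38x1 + 0.2x2 + 0.42x3 + 0.2x4 + 0.11x5 ≤ 0.92   (sulfur)
  1x1 + 3x3 + 1x4 ≥ 6   (nickel)
  x1, x2, x3, x4, x5 ≥ 0.
The minimum-cost mix takes nothing from scrap grade B, silicomanganese, ferrosilicon — only ferrochrome, scrap grade A. The sulfur and nickel requirements are met with equality.
Optimal quantities: ferrochrome = 1.556 kg, scrap grade A = 1.333 kg.
Objective = 2.91·1.556 + 0.5·1.333 = 5.1945.

€5.19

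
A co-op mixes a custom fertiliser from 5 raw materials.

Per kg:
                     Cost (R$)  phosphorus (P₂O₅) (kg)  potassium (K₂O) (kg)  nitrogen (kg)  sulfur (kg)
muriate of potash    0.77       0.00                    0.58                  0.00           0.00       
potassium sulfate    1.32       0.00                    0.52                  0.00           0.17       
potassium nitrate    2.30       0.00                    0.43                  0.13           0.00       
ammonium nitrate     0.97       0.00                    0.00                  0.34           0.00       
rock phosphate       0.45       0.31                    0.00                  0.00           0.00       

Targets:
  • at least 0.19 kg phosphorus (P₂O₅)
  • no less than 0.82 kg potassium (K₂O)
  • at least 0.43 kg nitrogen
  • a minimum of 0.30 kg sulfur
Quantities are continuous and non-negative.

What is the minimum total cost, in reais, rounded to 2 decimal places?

R$3.83

Set it up as a linear program. Let x1 = kg of muriate of potash, x2 = kg of potassium sulfate, x3 = kg of potassium nitrate, x4 = kg of ammonium nitrate, x5 = kg of rock phosphate.
Minimise 0.77x1 + 1.32x2 + 2.3x3 + 0.97x4 + 0.45x5 s.t.:
  0.31x5 ≥ 0.19   (phosphorus (P₂O₅))
  0.58x1 + 0.52x2 + 0.43x3 ≥ 0.82   (potassium (K₂O))
  0.13x3 + 0.34x4 ≥ 0.43   (nitrogen)
  0.17x2 ≥ 0.3   (sulfur)
  x1, x2, x3, x4, x5 ≥ 0.
At the optimum only potassium sulfate, ammonium nitrate, rock phosphate are positive (muriate of potash, potassium nitrate = 0). Binding constraints: phosphorus (P₂O₅), nitrogen, sulfur.
Solving gives x2 = 1.765, x4 = 1.265, x5 = 0.6129.
Objective = 1.32·1.765 + 0.97·1.265 + 0.45·0.6129 = 3.8327.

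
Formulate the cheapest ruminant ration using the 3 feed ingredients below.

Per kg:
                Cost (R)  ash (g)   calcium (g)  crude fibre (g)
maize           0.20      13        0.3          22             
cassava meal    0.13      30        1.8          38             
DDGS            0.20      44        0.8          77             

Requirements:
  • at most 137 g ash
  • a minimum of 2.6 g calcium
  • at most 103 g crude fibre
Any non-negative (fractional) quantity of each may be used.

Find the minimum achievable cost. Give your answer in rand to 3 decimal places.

This is a linear program. Let x1 = kg of maize, x2 = kg of cassava meal, x3 = kg of DDGS.
Minimize 0.2x1 + 0.13x2 + 0.2x3 with:
  13x1 + 30x2 + 44x3 ≤ 137   (ash)
  0.3x1 + 1.8x2 + 0.8x3 ≥ 2.6   (calcium)
  22x1 + 38x2 + 77x3 ≤ 103   (crude fibre)
  x1, x2, x3 ≥ 0.
At the optimum only cassava meal is positive (maize, DDGS = 0). The calcium requirement is met with equality.
That vertex is x2 = 1.444.
Total cost: 0.13·1.444 = 0.18772.

R0.188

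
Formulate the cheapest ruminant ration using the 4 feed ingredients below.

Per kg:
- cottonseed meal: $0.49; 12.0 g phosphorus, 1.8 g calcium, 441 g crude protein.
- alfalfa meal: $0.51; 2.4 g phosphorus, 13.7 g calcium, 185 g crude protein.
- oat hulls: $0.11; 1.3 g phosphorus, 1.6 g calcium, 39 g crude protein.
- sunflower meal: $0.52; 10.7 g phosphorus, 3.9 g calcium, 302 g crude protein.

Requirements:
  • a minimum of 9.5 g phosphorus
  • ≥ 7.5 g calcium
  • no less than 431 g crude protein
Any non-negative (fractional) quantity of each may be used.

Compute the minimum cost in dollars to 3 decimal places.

Let x1 = kg of cottonseed meal, x2 = kg of alfalfa meal, x3 = kg of oat hulls, x4 = kg of sunflower meal.
Minimize 0.49x1 + 0.51x2 + 0.11x3 + 0.52x4 subject to:
  12x1 + 2.4x2 + 1.3x3 + 10.7x4 ≥ 9.5   (phosphorus)
  1.8x1 + 13.7x2 + 1.6x3 + 3.9x4 ≥ 7.5   (calcium)
  441x1 + 185x2 + 39x3 + 302x4 ≥ 431   (crude protein)
  x1, x2, x3, x4 ≥ 0.
The optimal basis is {cottonseed meal, alfalfa meal}; oat hulls, sunflower meal drop out. Binding constraints: calcium and crude protein.
Solving gives x1 = 0.7913, x2 = 0.4435.
Total cost: 0.49·0.7913 + 0.51·0.4435 = 0.61392.

$0.614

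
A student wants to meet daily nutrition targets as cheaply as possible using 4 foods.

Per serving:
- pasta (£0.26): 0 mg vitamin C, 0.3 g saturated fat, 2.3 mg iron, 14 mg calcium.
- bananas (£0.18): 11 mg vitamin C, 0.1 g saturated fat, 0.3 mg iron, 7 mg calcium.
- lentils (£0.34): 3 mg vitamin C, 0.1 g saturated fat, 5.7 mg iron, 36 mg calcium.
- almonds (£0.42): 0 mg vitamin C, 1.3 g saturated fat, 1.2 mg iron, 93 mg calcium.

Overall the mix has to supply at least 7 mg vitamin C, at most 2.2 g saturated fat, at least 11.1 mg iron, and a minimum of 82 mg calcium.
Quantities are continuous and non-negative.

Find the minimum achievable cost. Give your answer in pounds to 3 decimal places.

£0.727

Let x1 = servings of pasta, x2 = servings of bananas, x3 = servings of lentils, x4 = servings of almonds.
Minimise 0.26x1 + 0.18x2 + 0.34x3 + 0.42x4 with:
  11x2 + 3x3 ≥ 7   (vitamin C)
  0.3x1 + 0.1x2 + 0.1x3 + 1.3x4 ≤ 2.2   (saturated fat)
  2.3x1 + 0.3x2 + 5.7x3 + 1.2x4 ≥ 11.1   (iron)
  14x1 + 7x2 + 36x3 + 93x4 ≥ 82   (calcium)
  x1, x2, x3, x4 ≥ 0.
The cheapest feasible vertex uses only bananas, lentils, almonds; pasta is not used. Binding constraints: vitamin C, iron, calcium.
So bananas = 0.1145 servings, lentils = 1.913 servings, almonds = 0.1324 servings.
Total cost: 0.18·0.1145 + 0.34·1.913 + 0.42·0.1324 = 0.72664.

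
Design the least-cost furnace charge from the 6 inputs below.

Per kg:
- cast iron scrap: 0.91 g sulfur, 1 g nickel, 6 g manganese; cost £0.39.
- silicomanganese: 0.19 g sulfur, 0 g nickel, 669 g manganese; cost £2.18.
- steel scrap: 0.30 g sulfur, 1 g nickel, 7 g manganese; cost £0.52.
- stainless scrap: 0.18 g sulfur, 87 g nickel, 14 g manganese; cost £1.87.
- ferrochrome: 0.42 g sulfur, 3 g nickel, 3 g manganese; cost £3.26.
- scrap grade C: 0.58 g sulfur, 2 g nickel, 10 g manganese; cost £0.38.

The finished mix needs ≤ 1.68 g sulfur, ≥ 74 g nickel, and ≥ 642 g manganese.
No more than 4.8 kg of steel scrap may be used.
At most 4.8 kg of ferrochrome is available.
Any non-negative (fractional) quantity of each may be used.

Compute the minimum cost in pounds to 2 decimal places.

£3.64

Set it up as a linear program. Let x1 = kg of cast iron scrap, x2 = kg of silicomanganese, x3 = kg of steel scrap, x4 = kg of stainless scrap, x5 = kg of ferrochrome, x6 = kg of scrap grade C.
min 0.39x1 + 2.18x2 + 0.52x3 + 1.87x4 + 3.26x5 + 0.38x6 with:
  0.91x1 + 0.19x2 + 0.3x3 + 0.18x4 + 0.42x5 + 0.58x6 ≤ 1.68   (sulfur)
  1x1 + 1x3 + 87x4 + 3x5 + 2x6 ≥ 74   (nickel)
  6x1 + 669x2 + 7x3 + 14x4 + 3x5 + 10x6 ≥ 642   (manganese)
  x3 ≤ 4.8
  x5 ≤ 4.8
  x1, x2, x3, x4, x5, x6 ≥ 0.
At the optimum only silicomanganese, stainless scrap are positive (cast iron scrap, steel scrap, ferrochrome, scrap grade C = 0). Binding constraints: nickel and manganese.
That vertex is x2 = 0.9418, x4 = 0.8506.
Hence cost = 2.18·0.9418 + 1.87·0.8506 = £3.6437.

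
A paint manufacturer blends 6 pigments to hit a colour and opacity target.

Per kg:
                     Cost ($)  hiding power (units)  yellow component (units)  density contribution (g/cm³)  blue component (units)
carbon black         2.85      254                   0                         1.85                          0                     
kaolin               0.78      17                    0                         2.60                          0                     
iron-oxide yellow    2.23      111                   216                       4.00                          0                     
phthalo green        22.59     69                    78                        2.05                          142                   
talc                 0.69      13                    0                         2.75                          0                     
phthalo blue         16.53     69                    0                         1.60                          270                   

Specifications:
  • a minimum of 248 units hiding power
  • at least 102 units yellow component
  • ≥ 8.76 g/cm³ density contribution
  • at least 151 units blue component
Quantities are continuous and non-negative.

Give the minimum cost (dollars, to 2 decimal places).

$13.05

Let x1 = kg of carbon black, x2 = kg of kaolin, x3 = kg of iron-oxide yellow, x4 = kg of phthalo green, x5 = kg of talc, x6 = kg of phthalo blue.
Minimize 2.85x1 + 0.78x2 + 2.23x3 + 22.59x4 + 0.69x5 + 16.53x6 subject to:
  254x1 + 17x2 + 111x3 + 69x4 + 13x5 + 69x6 ≥ 248   (hiding power)
  216x3 + 78x4 ≥ 102   (yellow component)
  1.85x1 + 2.6x2 + 4x3 + 2.05x4 + 2.75x5 + 1.6x6 ≥ 8.76   (density contribution)
  142x4 + 270x6 ≥ 151   (blue component)
  x1, x2, x3, x4, x5, x6 ≥ 0.
At the optimum only carbon black, iron-oxide yellow, talc, phthalo blue are positive (kaolin, phthalo green = 0). The hiding power, yellow component, density contribution, blue component requirements are met with equality.
That vertex is x1 = 0.5249, x3 = 0.4722, x5 = 1.82, x6 = 0.5593.
Cost = 2.85·0.5249 + 2.23·0.4722 + 0.69·1.82 + 16.53·0.5593 = 13.0500.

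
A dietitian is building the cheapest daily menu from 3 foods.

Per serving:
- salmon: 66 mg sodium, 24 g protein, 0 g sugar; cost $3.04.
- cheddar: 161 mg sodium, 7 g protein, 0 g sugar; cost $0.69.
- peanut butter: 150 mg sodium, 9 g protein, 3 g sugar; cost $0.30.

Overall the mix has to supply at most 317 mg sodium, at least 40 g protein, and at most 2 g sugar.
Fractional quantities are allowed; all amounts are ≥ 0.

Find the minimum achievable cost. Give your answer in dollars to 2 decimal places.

Treat it as an LP. Let x1 = servings of salmon, x2 = servings of cheddar, x3 = servings of peanut butter.
min 3.04x1 + 0.69x2 + 0.3x3 with:
  66x1 + 161x2 + 150x3 ≤ 317   (sodium)
  24x1 + 7x2 + 9x3 ≥ 40   (protein)
  3x3 ≤ 2   (sugar)
  x1, x2, x3 ≥ 0.
The optimal mix uses every input. There the sodium, protein, sugar constraints are tight.
So salmon = 1.163 servings, cheddar = 0.8713 servings, peanut butter = 0.6667 servings.
Objective = 3.04·1.163 + 0.69·0.8713 + 0.3·0.6667 = 4.3367.

$4.34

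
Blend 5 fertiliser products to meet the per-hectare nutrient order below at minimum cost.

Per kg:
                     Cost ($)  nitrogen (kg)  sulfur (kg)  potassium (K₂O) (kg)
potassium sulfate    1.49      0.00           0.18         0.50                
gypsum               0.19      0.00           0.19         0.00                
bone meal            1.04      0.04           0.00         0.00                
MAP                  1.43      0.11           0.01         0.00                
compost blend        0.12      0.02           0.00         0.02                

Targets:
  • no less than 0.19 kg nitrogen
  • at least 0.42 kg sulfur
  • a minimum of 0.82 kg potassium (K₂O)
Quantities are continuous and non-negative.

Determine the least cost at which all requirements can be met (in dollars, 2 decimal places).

$3.21

Let x1 = kg of potassium sulfate, x2 = kg of gypsum, x3 = kg of bone meal, x4 = kg of MAP, x5 = kg of compost blend.
min 1.49x1 + 0.19x2 + 1.04x3 + 1.43x4 + 0.12x5 s.t.:
  0.04x3 + 0.11x4 + 0.02x5 ≥ 0.19   (nitrogen)
  0.18x1 + 0.19x2 + 0.01x4 ≥ 0.42   (sulfur)
  0.5x1 + 0.02x5 ≥ 0.82   (potassium (K₂O))
  x1, x2, x3, x4, x5 ≥ 0.
The minimum-cost mix takes nothing from bone meal, MAP — only potassium sulfate, gypsum, compost blend. There the nitrogen, sulfur, potassium (K₂O) constraints are tight.
That vertex is x1 = 1.26, x2 = 1.017, x5 = 9.5.
Hence cost = 1.49·1.26 + 0.19·1.017 + 0.12·9.5 = $3.2106.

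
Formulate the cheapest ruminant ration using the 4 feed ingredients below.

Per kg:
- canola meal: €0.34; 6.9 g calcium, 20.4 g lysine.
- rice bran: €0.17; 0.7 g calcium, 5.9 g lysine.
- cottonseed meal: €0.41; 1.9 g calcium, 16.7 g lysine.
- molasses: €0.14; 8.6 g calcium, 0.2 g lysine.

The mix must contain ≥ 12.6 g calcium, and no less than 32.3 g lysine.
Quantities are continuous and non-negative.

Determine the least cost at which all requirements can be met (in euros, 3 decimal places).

This is a linear program. Let x1 = kg of canola meal, x2 = kg of rice bran, x3 = kg of cottonseed meal, x4 = kg of molasses.
min 0.34x1 + 0.17x2 + 0.41x3 + 0.14x4 subject to:
  6.9x1 + 0.7x2 + 1.9x3 + 8.6x4 ≥ 12.6   (calcium)
  20.4x1 + 5.9x2 + 16.7x3 + 0.2x4 ≥ 32.3   (lysine)
  x1, x2, x3, x4 ≥ 0.
The minimum-cost mix takes nothing from rice bran, cottonseed meal — only canola meal, molasses. There the calcium and lysine constraints are tight.
So canola meal = 1.581 kg, molasses = 0.1963 kg.
Cost = 0.34·1.581 + 0.14·0.1963 = 0.56502.

€0.565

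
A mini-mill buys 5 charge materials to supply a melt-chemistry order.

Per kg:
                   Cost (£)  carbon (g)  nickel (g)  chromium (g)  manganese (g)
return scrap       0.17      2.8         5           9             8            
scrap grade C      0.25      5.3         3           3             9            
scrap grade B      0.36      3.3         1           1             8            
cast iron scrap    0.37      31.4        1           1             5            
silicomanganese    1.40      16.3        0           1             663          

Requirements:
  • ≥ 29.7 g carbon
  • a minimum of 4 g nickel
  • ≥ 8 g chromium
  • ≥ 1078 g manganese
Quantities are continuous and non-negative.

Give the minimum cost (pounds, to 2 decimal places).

£2.41

Let x1 = kg of return scrap, x2 = kg of scrap grade C, x3 = kg of scrap grade B, x4 = kg of cast iron scrap, x5 = kg of silicomanganese.
Minimise 0.17x1 + 0.25x2 + 0.36x3 + 0.37x4 + 1.4x5 s.t.:
  2.8x1 + 5.3x2 + 3.3x3 + 31.4x4 + 16.3x5 ≥ 29.7   (carbon)
  5x1 + 3x2 + 1x3 + 1x4 ≥ 4   (nickel)
  9x1 + 3x2 + 1x3 + 1x4 + 1x5 ≥ 8   (chromium)
  8x1 + 9x2 + 8x3 + 5x4 + 663x5 ≥ 1078   (manganese)
  x1, x2, x3, x4, x5 ≥ 0.
At the optimum only return scrap, cast iron scrap, silicomanganese are positive (scrap grade C, scrap grade B = 0). There the carbon, nickel, manganese constraints are tight.
So return scrap = 0.7928 kg, cast iron scrap = 0.03624 kg, silicomanganese = 1.616 kg.
Hence cost = 0.17·0.7928 + 0.37·0.03624 + 1.4·1.616 = £2.4106.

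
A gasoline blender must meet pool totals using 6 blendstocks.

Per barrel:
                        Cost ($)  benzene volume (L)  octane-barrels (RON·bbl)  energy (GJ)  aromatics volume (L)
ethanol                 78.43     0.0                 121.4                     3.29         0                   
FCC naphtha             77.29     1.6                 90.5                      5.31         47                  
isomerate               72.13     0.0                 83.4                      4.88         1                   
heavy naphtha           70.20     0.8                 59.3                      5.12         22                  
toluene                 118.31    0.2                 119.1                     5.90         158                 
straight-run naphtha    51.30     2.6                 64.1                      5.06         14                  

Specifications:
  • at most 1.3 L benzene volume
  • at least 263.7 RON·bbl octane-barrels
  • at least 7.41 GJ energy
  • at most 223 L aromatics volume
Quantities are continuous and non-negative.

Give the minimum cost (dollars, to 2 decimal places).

$171.15

Let x1 = barrels of ethanol, x2 = barrels of FCC naphtha, x3 = barrels of isomerate, x4 = barrels of heavy naphtha, x5 = barrels of toluene, x6 = barrels of straight-run naphtha.
Minimize 78.43x1 + 77.29x2 + 72.13x3 + 70.2x4 + 118.31x5 + 51.3x6 with:
  1.6x2 + 0.8x4 + 0.2x5 + 2.6x6 ≤ 1.3   (benzene volume)
  121.4x1 + 90.5x2 + 83.4x3 + 59.3x4 + 119.1x5 + 64.1x6 ≥ 263.7   (octane-barrels)
  3.29x1 + 5.31x2 + 4.88x3 + 5.12x4 + 5.9x5 + 5.06x6 ≥ 7.41   (energy)
  47x2 + 1x3 + 22x4 + 158x5 + 14x6 ≤ 223   (aromatics volume)
  x1, x2, x3, x4, x5, x6 ≥ 0.
The minimum-cost mix takes nothing from FCC naphtha, isomerate, heavy naphtha, toluene — only ethanol, straight-run naphtha. The octane-barrels and energy requirements are met with equality.
So ethanol = 2.1303 barrels, straight-run naphtha = 0.079329 barrels.
Total cost: 78.43·2.1303 + 51.3·0.079329 = 171.1490.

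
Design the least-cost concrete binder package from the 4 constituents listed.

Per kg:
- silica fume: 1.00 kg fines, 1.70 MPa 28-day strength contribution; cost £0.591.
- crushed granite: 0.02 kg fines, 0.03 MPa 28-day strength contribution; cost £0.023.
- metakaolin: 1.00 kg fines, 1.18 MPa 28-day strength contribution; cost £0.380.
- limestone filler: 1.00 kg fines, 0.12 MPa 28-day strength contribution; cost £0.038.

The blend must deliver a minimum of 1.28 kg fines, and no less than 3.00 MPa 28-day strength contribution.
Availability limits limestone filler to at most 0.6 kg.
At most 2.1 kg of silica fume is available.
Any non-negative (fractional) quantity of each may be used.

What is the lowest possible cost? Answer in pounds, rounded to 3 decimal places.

£0.966

Treat it as an LP. Let x1 = kg of silica fume, x2 = kg of crushed granite, x3 = kg of metakaolin, x4 = kg of limestone filler.
min 0.591x1 + 0.023x2 + 0.38x3 + 0.038x4 subject to:
  1x1 + 0.02x2 + 1x3 + 1x4 ≥ 1.28   (fines)
  1.7x1 + 0.03x2 + 1.18x3 + 0.12x4 ≥ 3   (28-day strength contribution)
  x4 ≤ 0.6
  x1 ≤ 2.1
  x1, x2, x3, x4 ≥ 0.
The minimum-cost mix takes nothing from silica fume, crushed granite — only metakaolin, limestone filler. Binding constraints: 28-day strength contribution and the limestone filler cap.
Optimal quantities: metakaolin = 2.481 kg, limestone filler = 0.6 kg.
Objective = 0.38·2.481 + 0.038·0.6 = 0.96558.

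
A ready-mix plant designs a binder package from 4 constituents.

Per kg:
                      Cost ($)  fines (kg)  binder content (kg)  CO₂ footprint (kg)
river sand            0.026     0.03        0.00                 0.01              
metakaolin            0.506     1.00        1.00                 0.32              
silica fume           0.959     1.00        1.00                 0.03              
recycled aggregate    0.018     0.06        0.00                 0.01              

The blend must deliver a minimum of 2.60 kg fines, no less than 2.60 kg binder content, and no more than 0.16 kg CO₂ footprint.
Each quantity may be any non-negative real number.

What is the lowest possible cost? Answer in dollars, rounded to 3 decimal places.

$2.365

Treat it as an LP. Let x1 = kg of river sand, x2 = kg of metakaolin, x3 = kg of silica fume, x4 = kg of recycled aggregate.
Minimize 0.026x1 + 0.506x2 + 0.959x3 + 0.018x4 s.t.:
  0.03x1 + 1x2 + 1x3 + 0.06x4 ≥ 2.6   (fines)
  1x2 + 1x3 ≥ 2.6   (binder content)
  0.01x1 + 0.32x2 + 0.03x3 + 0.01x4 ≤ 0.16   (CO₂ footprint)
  x1, x2, x3, x4 ≥ 0.
At the optimum only metakaolin, silica fume are positive (river sand, recycled aggregate = 0). The fines, binder content, CO₂ footprint requirements are met with equality.
That vertex is x2 = 0.2828, x3 = 2.317.
Cost = 0.506·0.2828 + 0.959·2.317 = 2.36510.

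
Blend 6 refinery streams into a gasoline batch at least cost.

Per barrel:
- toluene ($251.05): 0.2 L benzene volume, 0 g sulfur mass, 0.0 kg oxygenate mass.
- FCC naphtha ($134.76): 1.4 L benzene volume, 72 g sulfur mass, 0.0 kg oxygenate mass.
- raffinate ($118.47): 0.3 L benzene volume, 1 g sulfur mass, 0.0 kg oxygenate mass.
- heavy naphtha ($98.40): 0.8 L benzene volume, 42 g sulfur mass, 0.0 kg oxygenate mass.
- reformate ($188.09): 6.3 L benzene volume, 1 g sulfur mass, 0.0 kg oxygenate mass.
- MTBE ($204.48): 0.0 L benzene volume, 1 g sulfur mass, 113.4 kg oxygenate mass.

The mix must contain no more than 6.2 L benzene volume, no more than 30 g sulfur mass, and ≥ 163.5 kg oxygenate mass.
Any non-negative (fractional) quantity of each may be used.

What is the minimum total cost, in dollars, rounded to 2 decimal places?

$294.82

Treat it as an LP. Let x1 = barrels of toluene, x2 = barrels of FCC naphtha, x3 = barrels of raffinate, x4 = barrels of heavy naphtha, x5 = barrels of reformate, x6 = barrels of MTBE.
Minimize 251.05x1 + 134.76x2 + 118.47x3 + 98.4x4 + 188.09x5 + 204.48x6 s.t.:
  0.2x1 + 1.4x2 + 0.3x3 + 0.8x4 + 6.3x5 ≤ 6.2   (benzene volume)
  72x2 + 1x3 + 42x4 + 1x5 + 1x6 ≤ 30   (sulfur mass)
  113.4x6 ≥ 163.5   (oxygenate mass)
  x1, x2, x3, x4, x5, x6 ≥ 0.
The cheapest feasible vertex uses only MTBE; toluene, FCC naphtha, raffinate, heavy naphtha, reformate are not used. There the oxygenate mass constraint is tight.
Solving gives x6 = 1.4418.
Hence cost = 204.48·1.4418 = $294.8193.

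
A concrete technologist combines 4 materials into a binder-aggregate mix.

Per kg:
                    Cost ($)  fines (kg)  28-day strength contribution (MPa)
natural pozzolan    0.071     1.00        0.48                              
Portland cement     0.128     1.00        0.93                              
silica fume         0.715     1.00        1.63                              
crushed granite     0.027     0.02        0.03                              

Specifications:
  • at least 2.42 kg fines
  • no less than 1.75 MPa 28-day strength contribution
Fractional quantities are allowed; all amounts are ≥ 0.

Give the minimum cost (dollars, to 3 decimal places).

$0.246

Treat it as an LP. Let x1 = kg of natural pozzolan, x2 = kg of Portland cement, x3 = kg of silica fume, x4 = kg of crushed granite.
Minimize 0.071x1 + 0.128x2 + 0.715x3 + 0.027x4 with:
  1x1 + 1x2 + 1x3 + 0.02x4 ≥ 2.42   (fines)
  0.48x1 + 0.93x2 + 1.63x3 + 0.03x4 ≥ 1.75   (28-day strength contribution)
  x1, x2, x3, x4 ≥ 0.
The optimal basis is {natural pozzolan, Portland cement}; silica fume, crushed granite drop out. There the fines and 28-day strength contribution constraints are tight.
Solving gives x1 = 1.112, x2 = 1.308.
Cost = 0.071·1.112 + 0.128·1.308 = 0.24638.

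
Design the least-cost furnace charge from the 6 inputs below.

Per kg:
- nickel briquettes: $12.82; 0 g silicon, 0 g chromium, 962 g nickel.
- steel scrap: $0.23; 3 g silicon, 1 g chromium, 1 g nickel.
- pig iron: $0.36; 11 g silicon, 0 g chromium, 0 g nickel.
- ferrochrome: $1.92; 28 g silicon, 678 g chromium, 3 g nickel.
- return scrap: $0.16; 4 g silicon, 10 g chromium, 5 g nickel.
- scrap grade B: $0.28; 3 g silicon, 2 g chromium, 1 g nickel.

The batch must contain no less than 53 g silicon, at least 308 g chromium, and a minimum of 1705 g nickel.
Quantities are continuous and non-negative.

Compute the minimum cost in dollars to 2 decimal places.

$24.31

Let x1 = kg of nickel briquettes, x2 = kg of steel scrap, x3 = kg of pig iron, x4 = kg of ferrochrome, x5 = kg of return scrap, x6 = kg of scrap grade B.
Minimise 12.82x1 + 0.23x2 + 0.36x3 + 1.92x4 + 0.16x5 + 0.28x6 with:
  3x2 + 11x3 + 28x4 + 4x5 + 3x6 ≥ 53   (silicon)
  1x2 + 678x4 + 10x5 + 2x6 ≥ 308   (chromium)
  962x1 + 1x2 + 3x4 + 5x5 + 1x6 ≥ 1705   (nickel)
  x1, x2, x3, x4, x5, x6 ≥ 0.
The optimal basis is {nickel briquettes, ferrochrome, return scrap}; steel scrap, pig iron, scrap grade B drop out. The silicon, chromium, nickel requirements are met with equality.
Solving gives x1 = 1.713, x4 = 0.2887, x5 = 11.23.
Total cost: 12.82·1.713 + 1.92·0.2887 + 0.16·11.23 = 24.3118.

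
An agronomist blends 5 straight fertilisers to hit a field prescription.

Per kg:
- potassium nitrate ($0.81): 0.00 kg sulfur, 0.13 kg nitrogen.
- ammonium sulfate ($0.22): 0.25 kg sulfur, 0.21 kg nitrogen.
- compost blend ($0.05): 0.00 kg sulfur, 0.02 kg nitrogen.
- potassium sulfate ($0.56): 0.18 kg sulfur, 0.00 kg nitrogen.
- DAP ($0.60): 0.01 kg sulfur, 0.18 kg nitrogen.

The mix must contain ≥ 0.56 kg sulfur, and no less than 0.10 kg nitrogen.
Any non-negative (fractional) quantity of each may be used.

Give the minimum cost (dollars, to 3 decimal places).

$0.493

Let x1 = kg of potassium nitrate, x2 = kg of ammonium sulfate, x3 = kg of compost blend, x4 = kg of potassium sulfate, x5 = kg of DAP.
Minimize 0.81x1 + 0.22x2 + 0.05x3 + 0.56x4 + 0.6x5 subject to:
  0.25x2 + 0.18x4 + 0.01x5 ≥ 0.56   (sulfur)
  0.13x1 + 0.21x2 + 0.02x3 + 0.18x5 ≥ 0.1   (nitrogen)
  x1, x2, x3, x4, x5 ≥ 0.
At the optimum only ammonium sulfate is positive (potassium nitrate, compost blend, potassium sulfate, DAP = 0). The sulfur requirement is met with equality.
Solving gives x2 = 2.24.
Hence cost = 0.22·2.24 = $0.49280.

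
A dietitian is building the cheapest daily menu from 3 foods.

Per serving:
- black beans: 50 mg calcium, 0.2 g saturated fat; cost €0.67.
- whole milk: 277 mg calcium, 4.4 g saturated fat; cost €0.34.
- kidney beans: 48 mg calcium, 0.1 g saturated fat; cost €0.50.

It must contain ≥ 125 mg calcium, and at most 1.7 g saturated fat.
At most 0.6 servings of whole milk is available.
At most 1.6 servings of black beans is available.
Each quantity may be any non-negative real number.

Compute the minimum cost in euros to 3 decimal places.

€0.344

Set it up as a linear program. Let x1 = servings of black beans, x2 = servings of whole milk, x3 = servings of kidney beans.
min 0.67x1 + 0.34x2 + 0.5x3 subject to:
  50x1 + 277x2 + 48x3 ≥ 125   (calcium)
  0.2x1 + 4.4x2 + 0.1x3 ≤ 1.7   (saturated fat)
  x2 ≤ 0.6
  x1 ≤ 1.6
  x1, x2, x3 ≥ 0.
The minimum-cost mix takes nothing from black beans — only whole milk, kidney beans. There the calcium and saturated fat constraints are tight.
Optimal quantities: whole milk = 0.3766 servings, kidney beans = 0.4311 servings.
Total cost: 0.34·0.3766 + 0.5·0.4311 = 0.34359.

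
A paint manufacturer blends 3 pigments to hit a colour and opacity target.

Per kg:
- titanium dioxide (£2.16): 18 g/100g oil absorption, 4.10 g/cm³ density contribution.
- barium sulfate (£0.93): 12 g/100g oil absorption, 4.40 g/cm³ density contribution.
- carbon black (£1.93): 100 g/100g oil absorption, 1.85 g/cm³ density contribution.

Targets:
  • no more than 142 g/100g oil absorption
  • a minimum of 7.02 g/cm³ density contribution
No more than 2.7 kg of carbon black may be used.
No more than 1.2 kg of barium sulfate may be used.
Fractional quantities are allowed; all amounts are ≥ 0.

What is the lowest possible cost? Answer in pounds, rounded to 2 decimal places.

£2.03

Treat it as an LP. Let x1 = kg of titanium dioxide, x2 = kg of barium sulfate, x3 = kg of carbon black.
min 2.16x1 + 0.93x2 + 1.93x3 subject to:
  18x1 + 12x2 + 100x3 ≤ 142   (oil absorption)
  4.1x1 + 4.4x2 + 1.85x3 ≥ 7.02   (density contribution)
  x3 ≤ 2.7
  x2 ≤ 1.2
  x1, x2, x3 ≥ 0.
At the optimum only titanium dioxide, barium sulfate are positive (carbon black = 0). Binding constraints: density contribution and the barium sulfate cap.
That vertex is x1 = 0.4244, x2 = 1.2.
Total cost: 2.16·0.4244 + 0.93·1.2 = 2.0327.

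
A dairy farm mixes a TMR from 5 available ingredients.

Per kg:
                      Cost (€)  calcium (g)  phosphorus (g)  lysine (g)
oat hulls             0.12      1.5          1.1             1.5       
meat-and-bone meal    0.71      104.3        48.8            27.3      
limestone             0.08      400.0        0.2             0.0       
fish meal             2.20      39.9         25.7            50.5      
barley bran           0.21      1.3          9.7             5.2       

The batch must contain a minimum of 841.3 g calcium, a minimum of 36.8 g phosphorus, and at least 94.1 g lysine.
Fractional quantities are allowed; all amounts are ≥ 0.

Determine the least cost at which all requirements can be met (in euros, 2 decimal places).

Let x1 = kg of oat hulls, x2 = kg of meat-and-bone meal, x3 = kg of limestone, x4 = kg of fish meal, x5 = kg of barley bran.
Minimize 0.12x1 + 0.71x2 + 0.08x3 + 2.2x4 + 0.21x5 s.t.:
  1.5x1 + 104.3x2 + 400x3 + 39.9x4 + 1.3x5 ≥ 841.3   (calcium)
  1.1x1 + 48.8x2 + 0.2x3 + 25.7x4 + 9.7x5 ≥ 36.8   (phosphorus)
  1.5x1 + 27.3x2 + 50.5x4 + 5.2x5 ≥ 94.1   (lysine)
  x1, x2, x3, x4, x5 ≥ 0.
At the optimum only meat-and-bone meal, limestone are positive (oat hulls, fish meal, barley bran = 0). There the calcium and lysine constraints are tight.
Optimal quantities: meat-and-bone meal = 3.447 kg, limestone = 1.204 kg.
Hence cost = 0.71·3.447 + 0.08·1.204 = €2.5437.

€2.54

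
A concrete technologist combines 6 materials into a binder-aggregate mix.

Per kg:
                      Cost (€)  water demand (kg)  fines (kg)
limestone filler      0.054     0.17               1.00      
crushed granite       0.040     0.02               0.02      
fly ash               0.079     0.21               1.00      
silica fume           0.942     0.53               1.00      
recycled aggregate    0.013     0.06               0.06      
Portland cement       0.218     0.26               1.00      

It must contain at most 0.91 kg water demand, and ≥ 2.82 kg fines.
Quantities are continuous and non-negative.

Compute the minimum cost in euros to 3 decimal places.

Set it up as a linear program. Let x1 = kg of limestone filler, x2 = kg of crushed granite, x3 = kg of fly ash, x4 = kg of silica fume, x5 = kg of recycled aggregate, x6 = kg of Portland cement.
Minimize 0.054x1 + 0.04x2 + 0.079x3 + 0.942x4 + 0.013x5 + 0.218x6 subject to:
  0.17x1 + 0.02x2 + 0.21x3 + 0.53x4 + 0.06x5 + 0.26x6 ≤ 0.91   (water demand)
  1x1 + 0.02x2 + 1x3 + 1x4 + 0.06x5 + 1x6 ≥ 2.82   (fines)
  x1, x2, x3, x4, x5, x6 ≥ 0.
At the optimum only limestone filler is positive (crushed granite, fly ash, silica fume, recycled aggregate, Portland cement = 0). There the fines constraint is tight.
Optimal quantities: limestone filler = 2.82 kg.
Objective = 0.054·2.82 = 0.15228.

€0.152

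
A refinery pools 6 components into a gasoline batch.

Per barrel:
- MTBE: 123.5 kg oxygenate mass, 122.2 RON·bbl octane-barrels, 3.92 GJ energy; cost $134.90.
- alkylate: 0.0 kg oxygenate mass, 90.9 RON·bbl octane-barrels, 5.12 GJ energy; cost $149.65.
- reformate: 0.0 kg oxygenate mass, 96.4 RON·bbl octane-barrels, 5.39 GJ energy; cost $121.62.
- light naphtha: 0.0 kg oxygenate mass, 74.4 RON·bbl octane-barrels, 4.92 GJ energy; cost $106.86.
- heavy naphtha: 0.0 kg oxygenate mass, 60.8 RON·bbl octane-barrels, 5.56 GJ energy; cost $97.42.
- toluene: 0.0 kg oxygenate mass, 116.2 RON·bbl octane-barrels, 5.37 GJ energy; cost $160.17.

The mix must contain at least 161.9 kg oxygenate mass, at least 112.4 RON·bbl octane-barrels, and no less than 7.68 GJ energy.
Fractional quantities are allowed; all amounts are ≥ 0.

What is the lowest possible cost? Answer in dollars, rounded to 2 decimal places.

$221.37

Treat it as an LP. Let x1 = barrels of MTBE, x2 = barrels of alkylate, x3 = barrels of reformate, x4 = barrels of light naphtha, x5 = barrels of heavy naphtha, x6 = barrels of toluene.
Minimise 134.9x1 + 149.65x2 + 121.62x3 + 106.86x4 + 97.42x5 + 160.17x6 subject to:
  123.5x1 ≥ 161.9   (oxygenate mass)
  122.2x1 + 90.9x2 + 96.4x3 + 74.4x4 + 60.8x5 + 116.2x6 ≥ 112.4   (octane-barrels)
  3.92x1 + 5.12x2 + 5.39x3 + 4.92x4 + 5.56x5 + 5.37x6 ≥ 7.68   (energy)
  x1, x2, x3, x4, x5, x6 ≥ 0.
The cheapest feasible vertex uses only MTBE, heavy naphtha; alkylate, reformate, light naphtha, toluene are not used. There the oxygenate mass and energy constraints are tight.
So MTBE = 1.311 barrels, heavy naphtha = 0.457 barrels.
Objective = 134.9·1.311 + 97.42·0.457 = 221.3748.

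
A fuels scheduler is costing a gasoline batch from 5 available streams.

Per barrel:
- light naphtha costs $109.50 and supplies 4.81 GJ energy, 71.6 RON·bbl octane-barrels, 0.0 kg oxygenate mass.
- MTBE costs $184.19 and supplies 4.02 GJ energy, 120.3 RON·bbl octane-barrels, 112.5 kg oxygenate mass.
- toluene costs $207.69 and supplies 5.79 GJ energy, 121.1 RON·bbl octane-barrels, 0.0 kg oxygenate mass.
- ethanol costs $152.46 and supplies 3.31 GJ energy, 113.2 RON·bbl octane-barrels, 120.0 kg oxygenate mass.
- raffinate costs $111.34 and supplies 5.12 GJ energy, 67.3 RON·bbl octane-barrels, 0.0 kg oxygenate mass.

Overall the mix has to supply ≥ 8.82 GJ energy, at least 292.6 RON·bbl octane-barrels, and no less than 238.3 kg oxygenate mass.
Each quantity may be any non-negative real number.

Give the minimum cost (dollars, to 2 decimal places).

Let x1 = barrels of light naphtha, x2 = barrels of MTBE, x3 = barrels of toluene, x4 = barrels of ethanol, x5 = barrels of raffinate.
Minimize 109.5x1 + 184.19x2 + 207.69x3 + 152.46x4 + 111.34x5 with:
  4.81x1 + 4.02x2 + 5.79x3 + 3.31x4 + 5.12x5 ≥ 8.82   (energy)
  71.6x1 + 120.3x2 + 121.1x3 + 113.2x4 + 67.3x5 ≥ 292.6   (octane-barrels)
  112.5x2 + 120x4 ≥ 238.3   (oxygenate mass)
  x1, x2, x3, x4, x5 ≥ 0.
At the optimum only light naphtha, ethanol are positive (MTBE, toluene, raffinate = 0). There the energy and octane-barrels constraints are tight.
Solving gives x1 = 0.0972956, x4 = 2.52327.
Objective = 109.5·0.0972956 + 152.46·2.52327 = 395.3516.

$395.35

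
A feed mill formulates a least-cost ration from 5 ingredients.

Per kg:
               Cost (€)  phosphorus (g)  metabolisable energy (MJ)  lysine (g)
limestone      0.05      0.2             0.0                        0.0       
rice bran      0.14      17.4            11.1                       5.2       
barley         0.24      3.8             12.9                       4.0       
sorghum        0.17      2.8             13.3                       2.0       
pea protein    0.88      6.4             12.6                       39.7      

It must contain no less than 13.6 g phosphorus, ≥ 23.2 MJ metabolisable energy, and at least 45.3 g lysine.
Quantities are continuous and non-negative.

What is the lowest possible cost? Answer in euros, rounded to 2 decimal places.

€1.03

Let x1 = kg of limestone, x2 = kg of rice bran, x3 = kg of barley, x4 = kg of sorghum, x5 = kg of pea protein.
Minimize 0.05x1 + 0.14x2 + 0.24x3 + 0.17x4 + 0.88x5 subject to:
  0.2x1 + 17.4x2 + 3.8x3 + 2.8x4 + 6.4x5 ≥ 13.6   (phosphorus)
  11.1x2 + 12.9x3 + 13.3x4 + 12.6x5 ≥ 23.2   (metabolisable energy)
  5.2x2 + 4x3 + 2x4 + 39.7x5 ≥ 45.3   (lysine)
  x1, x2, x3, x4, x5 ≥ 0.
The minimum-cost mix takes nothing from limestone, barley, sorghum — only rice bran, pea protein. The metabolisable energy and lysine requirements are met with equality.
Solving gives x2 = 0.9337, x5 = 1.019.
Cost = 0.14·0.9337 + 0.88·1.019 = 1.0274.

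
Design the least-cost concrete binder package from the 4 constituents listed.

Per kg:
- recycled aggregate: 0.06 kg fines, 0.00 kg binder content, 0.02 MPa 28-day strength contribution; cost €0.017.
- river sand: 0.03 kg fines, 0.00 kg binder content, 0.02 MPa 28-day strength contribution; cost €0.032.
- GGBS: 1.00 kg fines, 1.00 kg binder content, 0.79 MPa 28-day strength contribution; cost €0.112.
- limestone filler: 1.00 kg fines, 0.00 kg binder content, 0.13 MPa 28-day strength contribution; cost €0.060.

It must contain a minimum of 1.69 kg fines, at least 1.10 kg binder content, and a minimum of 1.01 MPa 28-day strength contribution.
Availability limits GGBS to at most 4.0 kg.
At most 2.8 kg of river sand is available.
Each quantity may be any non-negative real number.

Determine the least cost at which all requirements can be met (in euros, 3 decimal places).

Let x1 = kg of recycled aggregate, x2 = kg of river sand, x3 = kg of GGBS, x4 = kg of limestone filler.
min 0.017x1 + 0.032x2 + 0.112x3 + 0.06x4 subject to:
  0.06x1 + 0.03x2 + 1x3 + 1x4 ≥ 1.69   (fines)
  1x3 ≥ 1.1   (binder content)
  0.02x1 + 0.02x2 + 0.79x3 + 0.13x4 ≥ 1.01   (28-day strength contribution)
  x3 ≤ 4
  x2 ≤ 2.8
  x1, x2, x3, x4 ≥ 0.
At the optimum only GGBS, limestone filler are positive (recycled aggregate, river sand = 0). Binding constraints: fines and 28-day strength contribution.
Solving gives x3 = 1.197, x4 = 0.4926.
Hence cost = 0.112·1.197 + 0.06·0.4926 = €0.16362.

€0.164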